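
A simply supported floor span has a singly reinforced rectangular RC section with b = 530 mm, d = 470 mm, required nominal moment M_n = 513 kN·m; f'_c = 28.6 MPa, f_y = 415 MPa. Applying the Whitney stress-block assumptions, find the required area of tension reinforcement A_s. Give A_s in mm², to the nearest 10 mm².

A_s ≈ 2920 mm²

With M_n = 0.85 f'_c a b (d − a/2), solve the quadratic for a:
a = d − √(d² − 2M_n/(0.85 f'_c b)) = 470 − √(470² − 2 × 513×10⁶/(0.85 × 28.6 × 530)) = 94.14 mm.
A_s = 0.85 f'_c a b / f_y = 0.85 × 28.6 × 94.14 × 530 / 415 = 2922.7 mm².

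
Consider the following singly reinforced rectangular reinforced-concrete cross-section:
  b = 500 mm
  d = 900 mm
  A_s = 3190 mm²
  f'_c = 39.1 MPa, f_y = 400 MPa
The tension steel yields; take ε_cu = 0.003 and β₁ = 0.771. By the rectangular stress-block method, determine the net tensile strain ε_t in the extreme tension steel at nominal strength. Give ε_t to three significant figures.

a = A_s f_y/(0.85 f'_c b) = 76.79 mm.
β₁ = 0.771, so c = a/β₁ = 76.79/0.771 = 99.60 mm.
From the linear strain diagram with ε_cu = 0.003: ε_t = 0.003 (d − c)/c = 0.003 × (900 − 99.60)/99.60 = 0.0241.
Since ε_t ≥ 0.005, the section is tension-controlled.

ε_t ≈ 0.0241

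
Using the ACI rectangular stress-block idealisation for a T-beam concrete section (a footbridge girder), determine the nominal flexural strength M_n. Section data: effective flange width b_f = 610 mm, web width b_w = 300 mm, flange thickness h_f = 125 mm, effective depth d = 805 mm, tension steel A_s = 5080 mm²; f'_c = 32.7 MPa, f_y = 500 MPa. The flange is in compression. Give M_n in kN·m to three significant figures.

Tension: T = A_s f_y = 5080 × 500 = 2540000 N.
Try a within the flange: a = T/(0.85 f'_c b_f) = 2540000/(0.85 × 32.7 × 610) = 149.81 mm.
a = 149.81 > h_f = 125 mm: the block extends into the web. Split into flange-overhang and web parts.
C_f = 0.85 f'_c (b_f − b_w) h_f = 0.85 × 32.7 × (610 − 300) × 125 = 1077056 N.
Remaining web compression depth: a_w = (T − C_f)/(0.85 f'_c b_w) = (2540000 − 1077056)/(0.85 × 32.7 × 300) = 175.44 mm.
M_n = C_f(d − h_f/2) + (T − C_f)(d − a_w/2) = 1077056 × (805 − 62.5) + 1462944 × (805 − 87.72) = 799.71 + 1049.34 = 1849.05 × 10⁶ N·mm.
M_n = 1849.05 kN·m.

M_n ≈ 1850 kN·m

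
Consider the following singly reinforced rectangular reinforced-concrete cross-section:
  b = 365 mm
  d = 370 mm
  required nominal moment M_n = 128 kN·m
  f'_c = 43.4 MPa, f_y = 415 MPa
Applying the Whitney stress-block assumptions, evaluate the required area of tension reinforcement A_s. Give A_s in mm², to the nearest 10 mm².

With M_n = 0.85 f'_c a b (d − a/2), solve the quadratic for a:
a = d − √(d² − 2M_n/(0.85 f'_c b)) = 370 − √(370² − 2 × 128×10⁶/(0.85 × 43.4 × 365)) = 26.65 mm.
A_s = 0.85 f'_c a b / f_y = 0.85 × 43.4 × 26.65 × 365 / 415 = 864.7 mm².

A_s ≈ 860 mm²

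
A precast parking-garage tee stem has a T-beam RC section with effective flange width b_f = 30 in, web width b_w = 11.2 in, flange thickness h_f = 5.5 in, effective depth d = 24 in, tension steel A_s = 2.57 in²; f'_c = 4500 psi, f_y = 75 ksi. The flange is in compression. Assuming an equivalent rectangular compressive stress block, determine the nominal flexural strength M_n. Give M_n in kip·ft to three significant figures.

Tension: T = A_s f_y = 2.57 × 75 = 192.75 kips.
Try a within the flange: a = T/(0.85 f'_c b_f) = 192.75/(0.85 × 4.5 × 30) = 1.680 in.
Since a = 1.680 ≤ h_f = 5.5 in, the stress block lies entirely in the flange; analyse as a rectangular beam of width b_f.
M_n = T(d − a/2) = 192.75 × (24 − 0.84) = 4464.1 kip·in.
M_n = 4464.1/12 = 372.01 kip·ft.

M_n ≈ 372 kip·ft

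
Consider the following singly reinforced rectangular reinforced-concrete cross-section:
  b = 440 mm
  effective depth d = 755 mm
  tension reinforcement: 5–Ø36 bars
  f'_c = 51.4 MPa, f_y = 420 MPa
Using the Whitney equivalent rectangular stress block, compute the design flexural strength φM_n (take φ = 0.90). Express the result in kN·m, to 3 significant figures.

A_s = 5 × 1018 = 5090 mm².
T = A_s f_y = 5090 × 420 = 2137800 N = 2137.8 kN.
From C = T: a = T/(0.85 f'_c b) = 2137800/(0.85 × 51.4 × 440) = 111.21 mm.
M_n = T(d − a/2) = 2137.8 kN × (755 − 55.605) mm = 1495.17 kN·m.
φM_n = 0.90 × 1495.17 = 1345.65 kN·m.

φM_n ≈ 1350 kN·m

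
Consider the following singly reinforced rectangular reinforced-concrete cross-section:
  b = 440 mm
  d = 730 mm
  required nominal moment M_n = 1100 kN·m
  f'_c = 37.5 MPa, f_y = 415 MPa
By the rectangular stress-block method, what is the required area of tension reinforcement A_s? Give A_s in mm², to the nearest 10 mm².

With M_n = 0.85 f'_c a b (d − a/2), solve the quadratic for a:
a = d − √(d² − 2M_n/(0.85 f'_c b)) = 730 − √(730² − 2 × 1100×10⁶/(0.85 × 37.5 × 440)) = 116.78 mm.
A_s = 0.85 f'_c a b / f_y = 0.85 × 37.5 × 116.78 × 440 / 415 = 3946.6 mm².

A_s ≈ 3950 mm²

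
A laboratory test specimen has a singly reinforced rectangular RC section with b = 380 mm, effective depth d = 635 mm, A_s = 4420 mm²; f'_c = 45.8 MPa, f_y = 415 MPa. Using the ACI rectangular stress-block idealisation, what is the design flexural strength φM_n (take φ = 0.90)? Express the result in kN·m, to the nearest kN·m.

φM_n ≈ 946 kN·m

T = A_s f_y = 4420 × 415 = 1834300 N = 1834.3 kN.
From C = T: a = T/(0.85 f'_c b) = 1834300/(0.85 × 45.8 × 380) = 123.99 mm.
M_n = T(d − a/2) = 1834.3 kN × (635 − 61.995) mm = 1051.06 kN·m.
φM_n = 0.90 × 1051.06 = 945.95 kN·m.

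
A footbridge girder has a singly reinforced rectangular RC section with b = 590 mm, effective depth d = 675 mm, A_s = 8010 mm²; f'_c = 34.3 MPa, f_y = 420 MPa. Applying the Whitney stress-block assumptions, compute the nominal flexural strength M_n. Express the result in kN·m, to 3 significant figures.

M_n ≈ 1940 kN·m

T = A_s f_y = 8010 × 420 = 3364200 N = 3364.2 kN.
From C = T: a = T/(0.85 f'_c b) = 3364200/(0.85 × 34.3 × 590) = 195.58 mm.
M_n = T(d − a/2) = 3364.2 kN × (675 − 97.79) mm = 1941.85 kN·m.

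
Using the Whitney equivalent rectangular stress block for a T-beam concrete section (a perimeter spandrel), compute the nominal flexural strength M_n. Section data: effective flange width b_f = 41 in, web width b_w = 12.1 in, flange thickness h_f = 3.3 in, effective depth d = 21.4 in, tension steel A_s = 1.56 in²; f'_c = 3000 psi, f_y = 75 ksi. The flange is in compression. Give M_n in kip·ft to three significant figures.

M_n ≈ 203 kip·ft

Tension: T = A_s f_y = 1.56 × 75 = 117 kips.
Try a within the flange: a = T/(0.85 f'_c b_f) = 117/(0.85 × 3 × 41) = 1.119 in.
Since a = 1.119 ≤ h_f = 3.3 in, the stress block lies entirely in the flange; analyse as a rectangular beam of width b_f.
M_n = T(d − a/2) = 117 × (21.4 − 0.5595) = 2438.3 kip·in.
M_n = 2438.3/12 = 203.19 kip·ft.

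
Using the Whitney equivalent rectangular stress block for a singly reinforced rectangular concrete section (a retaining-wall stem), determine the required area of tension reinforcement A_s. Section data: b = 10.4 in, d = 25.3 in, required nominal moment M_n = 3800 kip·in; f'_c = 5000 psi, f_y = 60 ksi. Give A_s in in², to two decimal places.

From M_n = 0.85 f'_c a b (d − a/2):
a = d − √(d² − 2M_n/(0.85 f'_c b)) = 25.3 − √(25.3² − 2 × 3800/(0.85 × 5 × 10.4)) = 3.663 in.
A_s = 0.85 f'_c a b / f_y = 0.85 × 5 × 3.663 × 10.4 / 60 = 2.698 in².

A_s ≈ 2.70 in²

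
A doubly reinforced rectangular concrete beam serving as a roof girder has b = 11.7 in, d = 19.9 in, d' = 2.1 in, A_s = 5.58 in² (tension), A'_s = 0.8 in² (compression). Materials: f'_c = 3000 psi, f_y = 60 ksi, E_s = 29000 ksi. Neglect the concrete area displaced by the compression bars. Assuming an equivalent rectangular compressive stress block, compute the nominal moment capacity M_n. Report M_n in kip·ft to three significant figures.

Assume both steels yield.
a = (A_s − A'_s) f_y/(0.85 f'_c b) = (5.58 − 0.8) × 60/(0.85 × 3 × 11.7) = 9.613 in.
c = a/β₁ = 9.613/0.85 = 11.309 in; ε'_s = 0.003(c − d')/c = 0.0024 ≥ ε_y = 0.0021, so the compression steel yields.
M_n = (A_s − A'_s) f_y (d − a/2) + A'_s f_y (d − d') = 286.8 × (19.9 − 4.8065) + 48 × (19.9 − 2.1) = 4328.8 + 854.4 = 5183.2 kip·in = 5183.2/12 = 431.93 kip·ft.

M_n ≈ 432 kip·ft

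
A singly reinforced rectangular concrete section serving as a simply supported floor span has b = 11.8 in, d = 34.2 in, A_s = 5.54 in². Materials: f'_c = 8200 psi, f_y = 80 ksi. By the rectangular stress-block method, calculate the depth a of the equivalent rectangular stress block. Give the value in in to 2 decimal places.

T = A_s f_y = 5.54 × 80 = 443.2 kips.
a = T/(0.85 f'_c b) = 443.2/(0.85 × 8.2 × 11.8) = 5.39 in.

a ≈ 5.39 in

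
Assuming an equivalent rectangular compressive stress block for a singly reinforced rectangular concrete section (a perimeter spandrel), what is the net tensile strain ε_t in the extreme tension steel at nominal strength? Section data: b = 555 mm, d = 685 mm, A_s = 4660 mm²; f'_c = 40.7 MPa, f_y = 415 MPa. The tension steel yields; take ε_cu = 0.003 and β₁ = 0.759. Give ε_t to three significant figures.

a = A_s f_y/(0.85 f'_c b) = 100.72 mm.
β₁ = 0.759, so c = a/β₁ = 100.72/0.759 = 132.70 mm.
From the linear strain diagram with ε_cu = 0.003: ε_t = 0.003 (d − c)/c = 0.003 × (685 − 132.70)/132.70 = 0.0125.
Since ε_t ≥ 0.005, the section is tension-controlled.

ε_t ≈ 0.0125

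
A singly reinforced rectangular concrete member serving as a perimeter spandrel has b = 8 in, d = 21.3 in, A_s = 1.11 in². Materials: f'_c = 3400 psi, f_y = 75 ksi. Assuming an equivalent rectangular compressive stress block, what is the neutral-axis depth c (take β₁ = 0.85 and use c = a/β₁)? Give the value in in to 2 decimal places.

T = A_s f_y = 1.11 × 75 = 83.25 kips.
a = T/(0.85 f'_c b) = 83.25/(0.85 × 3.4 × 8) = 3.6008 in.
With β₁ = 0.85, c = a/β₁ = 3.6008/0.85 = 4.24 in.

c ≈ 4.24 in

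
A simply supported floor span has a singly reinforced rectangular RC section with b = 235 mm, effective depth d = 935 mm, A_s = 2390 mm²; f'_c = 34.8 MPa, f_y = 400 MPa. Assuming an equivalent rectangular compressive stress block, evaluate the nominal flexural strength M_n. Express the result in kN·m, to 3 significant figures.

T = A_s f_y = 2390 × 400 = 956000 N = 956 kN.
From C = T: a = T/(0.85 f'_c b) = 956000/(0.85 × 34.8 × 235) = 137.53 mm.
M_n = T(d − a/2) = 956 kN × (935 − 68.765) mm = 828.12 kN·m.

M_n ≈ 828 kN·m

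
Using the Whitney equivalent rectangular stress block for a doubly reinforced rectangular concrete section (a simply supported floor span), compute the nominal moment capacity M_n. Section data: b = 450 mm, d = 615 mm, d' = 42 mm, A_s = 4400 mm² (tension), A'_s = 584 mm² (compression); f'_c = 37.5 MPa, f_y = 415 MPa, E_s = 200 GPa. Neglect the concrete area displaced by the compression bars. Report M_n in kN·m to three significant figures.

Assume both tension and compression steel yield.
Net tension couple steel: A_s − A'_s = 3816 mm².
a = (A_s − A'_s) f_y / (0.85 f'_c b) = 1583640/(0.85 × 37.5 × 450) = 110.41 mm.
c = a/β₁ = 110.41/0.782 = 141.19 mm; ε'_s = 0.003(c − d')/c = 0.0021 ≥ f_y/E_s = 0.0021, so compression steel does yield.
M_n = (A_s − A'_s) f_y (d − a/2) + A'_s f_y (d − d') = [1583640 × (615 − 55.205) + 242360 × (615 − 42)] × 10⁻⁶ = 886.51 + 138.87 = 1025.38 kN·m.

M_n ≈ 1030 kN·m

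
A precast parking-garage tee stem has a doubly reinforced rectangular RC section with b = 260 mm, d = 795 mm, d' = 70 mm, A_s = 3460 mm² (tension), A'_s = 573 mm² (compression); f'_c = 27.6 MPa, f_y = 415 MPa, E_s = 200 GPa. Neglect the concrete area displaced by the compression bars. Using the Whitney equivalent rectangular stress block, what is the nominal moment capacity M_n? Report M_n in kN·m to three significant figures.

M_n ≈ 1010 kN·m

Assume both tension and compression steel yield.
Net tension couple steel: A_s − A'_s = 2887 mm².
a = (A_s − A'_s) f_y / (0.85 f'_c b) = 1198105/(0.85 × 27.6 × 260) = 196.42 mm.
c = a/β₁ = 196.42/0.85 = 231.08 mm; ε'_s = 0.003(c − d')/c = 0.0021 ≥ f_y/E_s = 0.0021, so compression steel does yield.
M_n = (A_s − A'_s) f_y (d − a/2) + A'_s f_y (d − d') = [1198105 × (795 − 98.21) + 237795 × (795 − 70)] × 10⁻⁶ = 834.83 + 172.40 = 1007.23 kN·m.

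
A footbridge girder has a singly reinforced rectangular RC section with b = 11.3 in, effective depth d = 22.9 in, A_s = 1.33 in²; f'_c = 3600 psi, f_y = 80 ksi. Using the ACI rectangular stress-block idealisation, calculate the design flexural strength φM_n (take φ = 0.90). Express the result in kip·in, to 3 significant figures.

T = A_s f_y = 1.33 × 80 = 106.4 kips.
a = T/(0.85 f'_c b) = 106.4/(0.85 × 3.6 × 11.3) = 3.077 in.
M_n = T(d − a/2) = 106.4 × (22.9 − 1.5385) = 2272.9 kip·in.
φM_n = 0.90 × 2272.9 = 2045.6 kip·in.

φM_n ≈ 2050 kip·in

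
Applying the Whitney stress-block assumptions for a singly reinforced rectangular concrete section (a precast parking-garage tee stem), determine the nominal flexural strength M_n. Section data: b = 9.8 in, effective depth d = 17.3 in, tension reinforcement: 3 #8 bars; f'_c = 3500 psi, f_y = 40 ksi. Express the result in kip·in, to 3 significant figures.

M_n ≈ 1490 kip·in

A_s = 3 × 0.79 = 2.37 in².
T = A_s f_y = 2.37 × 40 = 94.8 kips.
a = T/(0.85 f'_c b) = 94.8/(0.85 × 3.5 × 9.8) = 3.252 in.
M_n = T(d − a/2) = 94.8 × (17.3 − 1.626) = 1485.9 kip·in.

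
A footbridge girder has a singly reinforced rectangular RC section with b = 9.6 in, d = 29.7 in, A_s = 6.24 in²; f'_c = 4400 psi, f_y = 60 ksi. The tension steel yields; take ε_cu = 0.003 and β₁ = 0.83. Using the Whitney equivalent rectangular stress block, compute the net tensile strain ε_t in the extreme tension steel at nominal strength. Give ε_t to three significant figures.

a = A_s f_y/(0.85 f'_c b) = 10.428 in.
β₁ = 0.83, so c = a/β₁ = 10.428/0.83 = 12.564 in.
From the linear strain diagram with ε_cu = 0.003: ε_t = 0.003 (d − c)/c = 0.003 × (29.7 − 12.564)/12.564 = 0.00409.
ε_t is between 0.004 and 0.005 — transition zone.

ε_t ≈ 0.00409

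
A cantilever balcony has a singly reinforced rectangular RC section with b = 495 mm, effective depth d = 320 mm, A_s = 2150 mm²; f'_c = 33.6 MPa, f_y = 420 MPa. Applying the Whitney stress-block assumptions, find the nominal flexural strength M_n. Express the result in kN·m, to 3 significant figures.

M_n ≈ 260 kN·m

T = A_s f_y = 2150 × 420 = 903000 N = 903 kN.
From C = T: a = T/(0.85 f'_c b) = 903000/(0.85 × 33.6 × 495) = 63.87 mm.
M_n = T(d − a/2) = 903 kN × (320 − 31.935) mm = 260.12 kN·m.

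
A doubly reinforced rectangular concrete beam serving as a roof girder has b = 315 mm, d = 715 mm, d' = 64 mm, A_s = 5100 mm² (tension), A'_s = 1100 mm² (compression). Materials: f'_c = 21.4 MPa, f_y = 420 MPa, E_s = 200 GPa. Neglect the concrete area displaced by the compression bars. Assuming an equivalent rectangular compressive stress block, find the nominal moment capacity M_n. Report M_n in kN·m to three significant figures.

M_n ≈ 1260 kN·m

Assume both tension and compression steel yield.
Net tension couple steel: A_s − A'_s = 4000 mm².
a = (A_s − A'_s) f_y / (0.85 f'_c b) = 1680000/(0.85 × 21.4 × 315) = 293.20 mm.
c = a/β₁ = 293.20/0.85 = 344.94 mm; ε'_s = 0.003(c − d')/c = 0.0024 ≥ f_y/E_s = 0.0021, so compression steel does yield.
M_n = (A_s − A'_s) f_y (d − a/2) + A'_s f_y (d − d') = [1680000 × (715 − 146.6) + 462000 × (715 − 64)] × 10⁻⁶ = 954.91 + 300.76 = 1255.67 kN·m.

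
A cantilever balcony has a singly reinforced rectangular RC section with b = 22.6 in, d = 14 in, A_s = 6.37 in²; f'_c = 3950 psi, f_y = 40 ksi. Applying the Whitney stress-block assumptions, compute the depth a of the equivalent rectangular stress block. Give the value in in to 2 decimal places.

T = A_s f_y = 6.37 × 40 = 254.8 kips.
a = T/(0.85 f'_c b) = 254.8/(0.85 × 3.95 × 22.6) = 3.36 in.

a ≈ 3.36 in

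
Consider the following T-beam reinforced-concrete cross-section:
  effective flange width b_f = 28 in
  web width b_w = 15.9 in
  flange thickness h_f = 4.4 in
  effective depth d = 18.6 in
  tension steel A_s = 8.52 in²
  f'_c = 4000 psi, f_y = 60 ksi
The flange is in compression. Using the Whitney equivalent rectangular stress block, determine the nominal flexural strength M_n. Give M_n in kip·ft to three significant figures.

M_n ≈ 675 kip·ft

Tension: T = A_s f_y = 8.52 × 60 = 511.2 kips.
Try a within the flange: a = T/(0.85 f'_c b_f) = 511.2/(0.85 × 4 × 28) = 5.370 in.
a = 5.370 > h_f = 4.4 in: the block extends into the web. Split into flange-overhang and web parts.
C_f = 0.85 f'_c (b_f − b_w) h_f = 0.85 × 4 × (28 − 15.9) × 4.4 = 181.0 kips.
Remaining web compression depth: a_w = (T − C_f)/(0.85 f'_c b_w) = (511.2 − 181.0)/(0.85 × 4 × 15.9) = 6.108 in.
M_n = C_f(d − h_f/2) + (T − C_f)(d − a_w/2) = 181.0 × (18.6 − 2.2) + 330.2 × (18.6 − 3.054) = 2968.4 + 5133.3 = 8101.7 kip·in.
M_n = 8101.7/12 = 675.14 kip·ft.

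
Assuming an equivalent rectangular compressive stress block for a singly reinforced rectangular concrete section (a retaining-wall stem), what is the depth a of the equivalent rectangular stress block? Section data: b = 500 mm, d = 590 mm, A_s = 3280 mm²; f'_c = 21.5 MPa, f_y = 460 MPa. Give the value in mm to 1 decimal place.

a ≈ 165.1 mm

T = A_s f_y = 3280 × 460 = 1508800 N = 1508.8 kN.
Setting C = 0.85 f'_c a b equal to T: a = 1508800/(0.85 × 21.5 × 500) = 165.1 mm.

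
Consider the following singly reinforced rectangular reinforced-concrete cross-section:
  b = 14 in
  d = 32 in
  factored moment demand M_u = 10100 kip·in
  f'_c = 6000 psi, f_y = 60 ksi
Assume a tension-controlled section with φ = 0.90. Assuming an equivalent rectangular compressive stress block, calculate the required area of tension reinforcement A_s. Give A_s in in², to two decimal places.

A_s ≈ 6.38 in²

M_n = M_u/φ = 10100/0.90 = 11222.2 kip·in.
From M_n = 0.85 f'_c a b (d − a/2):
a = d − √(d² − 2M_n/(0.85 f'_c b)) = 32 − √(32² − 2 × 11222.2/(0.85 × 6 × 14)) = 5.361 in.
A_s = 0.85 f'_c a b / f_y = 0.85 × 6 × 5.361 × 14 / 60 = 6.380 in².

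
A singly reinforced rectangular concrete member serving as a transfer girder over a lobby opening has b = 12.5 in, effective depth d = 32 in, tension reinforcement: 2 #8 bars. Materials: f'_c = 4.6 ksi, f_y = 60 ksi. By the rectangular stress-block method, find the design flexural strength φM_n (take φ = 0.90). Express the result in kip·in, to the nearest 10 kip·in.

A_s = 2 × 0.79 = 1.58 in².
T = A_s f_y = 1.58 × 60 = 94.8 kips.
a = T/(0.85 f'_c b) = 94.8/(0.85 × 4.6 × 12.5) = 1.940 in.
M_n = T(d − a/2) = 94.8 × (32 − 0.97) = 2941.6 kip·in.
φM_n = 0.90 × 2941.6 = 2647.4 kip·in.

φM_n ≈ 2650 kip·in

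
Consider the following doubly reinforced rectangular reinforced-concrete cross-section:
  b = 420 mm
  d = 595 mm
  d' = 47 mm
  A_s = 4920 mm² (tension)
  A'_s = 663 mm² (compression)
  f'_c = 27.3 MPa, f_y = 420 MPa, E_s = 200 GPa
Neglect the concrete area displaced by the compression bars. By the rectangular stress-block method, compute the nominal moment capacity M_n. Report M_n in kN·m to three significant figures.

Assume both tension and compression steel yield.
Net tension couple steel: A_s − A'_s = 4257 mm².
a = (A_s − A'_s) f_y / (0.85 f'_c b) = 1787940/(0.85 × 27.3 × 420) = 183.45 mm.
c = a/β₁ = 183.45/0.85 = 215.82 mm; ε'_s = 0.003(c − d')/c = 0.0023 ≥ f_y/E_s = 0.0021, so compression steel does yield.
M_n = (A_s − A'_s) f_y (d − a/2) + A'_s f_y (d − d') = [1787940 × (595 − 91.725) + 278460 × (595 − 47)] × 10⁻⁶ = 899.83 + 152.60 = 1052.43 kN·m.

M_n ≈ 1050 kN·m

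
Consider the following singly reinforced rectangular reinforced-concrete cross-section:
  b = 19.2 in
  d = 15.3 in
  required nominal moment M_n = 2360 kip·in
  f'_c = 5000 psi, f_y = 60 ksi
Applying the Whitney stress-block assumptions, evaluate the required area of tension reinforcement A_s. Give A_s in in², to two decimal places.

A_s ≈ 2.75 in²

From M_n = 0.85 f'_c a b (d − a/2):
a = d − √(d² − 2M_n/(0.85 f'_c b)) = 15.3 − √(15.3² − 2 × 2360/(0.85 × 5 × 19.2)) = 2.024 in.
A_s = 0.85 f'_c a b / f_y = 0.85 × 5 × 2.024 × 19.2 / 60 = 2.753 in².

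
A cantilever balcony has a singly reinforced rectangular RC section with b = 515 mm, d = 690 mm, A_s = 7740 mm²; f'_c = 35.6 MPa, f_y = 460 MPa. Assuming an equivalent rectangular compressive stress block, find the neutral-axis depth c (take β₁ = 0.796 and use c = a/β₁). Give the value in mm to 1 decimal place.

c ≈ 287.0 mm

T = A_s f_y = 7740 × 460 = 3560400 N = 3560.4 kN.
Setting C = 0.85 f'_c a b equal to T: a = 3560400/(0.85 × 35.6 × 515) = 228.467 mm.
With β₁ = 0.796, c = a/β₁ = 228.467/0.796 = 287.0 mm.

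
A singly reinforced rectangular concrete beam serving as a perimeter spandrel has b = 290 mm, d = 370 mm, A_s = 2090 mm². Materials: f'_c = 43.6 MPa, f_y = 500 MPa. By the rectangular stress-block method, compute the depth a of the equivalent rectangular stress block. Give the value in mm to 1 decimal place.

a ≈ 97.2 mm

T = A_s f_y = 2090 × 500 = 1045000 N = 1045 kN.
Setting C = 0.85 f'_c a b equal to T: a = 1045000/(0.85 × 43.6 × 290) = 97.2 mm.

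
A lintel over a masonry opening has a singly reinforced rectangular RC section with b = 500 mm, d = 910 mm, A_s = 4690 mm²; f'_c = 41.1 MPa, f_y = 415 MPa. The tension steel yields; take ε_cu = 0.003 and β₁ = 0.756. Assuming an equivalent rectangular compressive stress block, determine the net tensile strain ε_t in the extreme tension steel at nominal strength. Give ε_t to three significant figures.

ε_t ≈ 0.0155

a = A_s f_y/(0.85 f'_c b) = 111.43 mm.
β₁ = 0.756, so c = a/β₁ = 111.43/0.756 = 147.39 mm.
From the linear strain diagram with ε_cu = 0.003: ε_t = 0.003 (d − c)/c = 0.003 × (910 − 147.39)/147.39 = 0.0155.
Since ε_t ≥ 0.005, the section is tension-controlled.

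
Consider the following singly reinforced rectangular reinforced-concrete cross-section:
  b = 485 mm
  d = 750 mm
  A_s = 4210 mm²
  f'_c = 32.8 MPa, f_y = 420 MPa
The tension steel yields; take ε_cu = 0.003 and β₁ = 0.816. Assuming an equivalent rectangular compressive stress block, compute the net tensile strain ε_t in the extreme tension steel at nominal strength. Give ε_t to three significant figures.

ε_t ≈ 0.0110

a = A_s f_y/(0.85 f'_c b) = 130.77 mm.
β₁ = 0.816, so c = a/β₁ = 130.77/0.816 = 160.26 mm.
From the linear strain diagram with ε_cu = 0.003: ε_t = 0.003 (d − c)/c = 0.003 × (750 − 160.26)/160.26 = 0.0110.
Since ε_t ≥ 0.005, the section is tension-controlled.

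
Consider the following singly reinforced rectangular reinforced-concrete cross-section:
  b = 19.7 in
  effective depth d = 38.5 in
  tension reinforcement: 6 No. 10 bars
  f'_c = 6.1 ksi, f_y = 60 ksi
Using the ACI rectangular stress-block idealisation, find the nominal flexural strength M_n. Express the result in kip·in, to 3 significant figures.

M_n ≈ 16600 kip·in

A_s = 6 × 1.27 = 7.62 in².
T = A_s f_y = 7.62 × 60 = 457.2 kips.
a = T/(0.85 f'_c b) = 457.2/(0.85 × 6.1 × 19.7) = 4.476 in.
M_n = T(d − a/2) = 457.2 × (38.5 − 2.238) = 16579.0 kip·in.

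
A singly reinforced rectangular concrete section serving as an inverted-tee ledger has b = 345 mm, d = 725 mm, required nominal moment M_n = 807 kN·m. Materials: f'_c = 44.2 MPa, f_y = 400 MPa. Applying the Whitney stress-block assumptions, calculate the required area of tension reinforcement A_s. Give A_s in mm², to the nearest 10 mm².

A_s ≈ 2970 mm²

With M_n = 0.85 f'_c a b (d − a/2), solve the quadratic for a:
a = d − √(d² − 2M_n/(0.85 f'_c b)) = 725 − √(725² − 2 × 807×10⁶/(0.85 × 44.2 × 345)) = 91.67 mm.
A_s = 0.85 f'_c a b / f_y = 0.85 × 44.2 × 91.67 × 345 / 400 = 2970.5 mm².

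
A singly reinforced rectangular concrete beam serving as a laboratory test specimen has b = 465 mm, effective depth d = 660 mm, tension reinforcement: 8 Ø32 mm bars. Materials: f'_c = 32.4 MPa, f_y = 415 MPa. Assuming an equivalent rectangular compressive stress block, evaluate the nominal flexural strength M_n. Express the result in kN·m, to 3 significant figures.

A_s = 8 × 804 = 6432 mm².
T = A_s f_y = 6432 × 415 = 2669280 N = 2669.28 kN.
From C = T: a = T/(0.85 f'_c b) = 2669280/(0.85 × 32.4 × 465) = 208.44 mm.
M_n = T(d − a/2) = 2669.28 kN × (660 − 104.22) mm = 1483.53 kN·m.

M_n ≈ 1480 kN·m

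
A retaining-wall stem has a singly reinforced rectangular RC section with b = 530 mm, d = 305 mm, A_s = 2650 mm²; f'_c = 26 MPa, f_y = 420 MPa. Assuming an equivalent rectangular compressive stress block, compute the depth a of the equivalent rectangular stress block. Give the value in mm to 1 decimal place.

T = A_s f_y = 2650 × 420 = 1113000 N = 1113 kN.
Setting C = 0.85 f'_c a b equal to T: a = 1113000/(0.85 × 26 × 530) = 95.0 mm.

a ≈ 95.0 mm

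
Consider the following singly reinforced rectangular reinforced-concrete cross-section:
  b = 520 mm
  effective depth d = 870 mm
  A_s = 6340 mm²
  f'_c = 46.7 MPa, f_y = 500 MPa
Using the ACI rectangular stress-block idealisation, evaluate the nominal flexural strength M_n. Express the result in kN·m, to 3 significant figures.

M_n ≈ 2510 kN·m

T = A_s f_y = 6340 × 500 = 3170000 N = 3170 kN.
From C = T: a = T/(0.85 f'_c b) = 3170000/(0.85 × 46.7 × 520) = 153.57 mm.
M_n = T(d − a/2) = 3170 kN × (870 − 76.785) mm = 2514.49 kN·m.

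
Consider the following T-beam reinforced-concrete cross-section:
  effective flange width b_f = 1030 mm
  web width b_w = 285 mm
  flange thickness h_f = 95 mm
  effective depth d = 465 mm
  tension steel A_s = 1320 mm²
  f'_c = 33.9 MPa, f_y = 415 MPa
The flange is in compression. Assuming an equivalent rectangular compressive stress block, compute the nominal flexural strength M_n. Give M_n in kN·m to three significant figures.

Tension: T = A_s f_y = 1320 × 415 = 547800 N.
Try a within the flange: a = T/(0.85 f'_c b_f) = 547800/(0.85 × 33.9 × 1030) = 18.46 mm.
Since a = 18.46 ≤ h_f = 95 mm, the stress block lies entirely in the flange; analyse as a rectangular beam of width b_f.
M_n = T(d − a/2) = 547800 × (465 − 9.23) = 249.67 × 10⁶ N·mm.
M_n = 249.67 kN·m.

M_n ≈ 250 kN·m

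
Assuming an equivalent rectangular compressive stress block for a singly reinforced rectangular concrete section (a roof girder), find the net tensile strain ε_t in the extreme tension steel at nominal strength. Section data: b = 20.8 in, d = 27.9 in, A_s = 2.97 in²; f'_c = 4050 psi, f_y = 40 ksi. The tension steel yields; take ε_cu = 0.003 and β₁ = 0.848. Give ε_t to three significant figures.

a = A_s f_y/(0.85 f'_c b) = 1.659 in.
β₁ = 0.848, so c = a/β₁ = 1.659/0.848 = 1.956 in.
From the linear strain diagram with ε_cu = 0.003: ε_t = 0.003 (d − c)/c = 0.003 × (27.9 − 1.956)/1.956 = 0.0398.
Since ε_t ≥ 0.005, the section is tension-controlled.

ε_t ≈ 0.0398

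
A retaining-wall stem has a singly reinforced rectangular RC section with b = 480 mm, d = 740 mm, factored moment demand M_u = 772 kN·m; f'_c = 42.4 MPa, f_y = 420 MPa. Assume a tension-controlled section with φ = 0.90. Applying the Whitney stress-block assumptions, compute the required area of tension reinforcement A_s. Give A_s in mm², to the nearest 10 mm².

A_s ≈ 2900 mm²

M_n = M_u/φ = 772/0.90 = 857.778 kN·m.
With M_n = 0.85 f'_c a b (d − a/2), solve the quadratic for a:
a = d − √(d² − 2M_n/(0.85 f'_c b)) = 740 − √(740² − 2 × 857.778×10⁶/(0.85 × 42.4 × 480)) = 70.35 mm.
A_s = 0.85 f'_c a b / f_y = 0.85 × 42.4 × 70.35 × 480 / 420 = 2897.6 mm².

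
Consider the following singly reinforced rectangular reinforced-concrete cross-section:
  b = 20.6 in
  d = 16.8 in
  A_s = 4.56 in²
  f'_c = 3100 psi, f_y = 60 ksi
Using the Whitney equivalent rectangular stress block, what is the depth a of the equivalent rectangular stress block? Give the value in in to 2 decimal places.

a ≈ 5.04 in

T = A_s f_y = 4.56 × 60 = 273.6 kips.
a = T/(0.85 f'_c b) = 273.6/(0.85 × 3.1 × 20.6) = 5.04 in.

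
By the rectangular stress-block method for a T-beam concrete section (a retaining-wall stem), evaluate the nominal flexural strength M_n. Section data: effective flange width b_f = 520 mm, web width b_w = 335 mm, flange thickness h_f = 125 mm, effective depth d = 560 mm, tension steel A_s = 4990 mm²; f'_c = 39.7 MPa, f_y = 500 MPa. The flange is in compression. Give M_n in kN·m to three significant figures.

M_n ≈ 1220 kN·m

Tension: T = A_s f_y = 4990 × 500 = 2495000 N.
Try a within the flange: a = T/(0.85 f'_c b_f) = 2495000/(0.85 × 39.7 × 520) = 142.19 mm.
a = 142.19 > h_f = 125 mm: the block extends into the web. Split into flange-overhang and web parts.
C_f = 0.85 f'_c (b_f − b_w) h_f = 0.85 × 39.7 × (520 − 335) × 125 = 780353 N.
Remaining web compression depth: a_w = (T − C_f)/(0.85 f'_c b_w) = (2495000 − 780353)/(0.85 × 39.7 × 335) = 151.68 mm.
M_n = C_f(d − h_f/2) + (T − C_f)(d − a_w/2) = 780353 × (560 − 62.5) + 1714647 × (560 − 75.84) = 388.23 + 830.16 = 1218.39 × 10⁶ N·mm.
M_n = 1218.39 kN·m.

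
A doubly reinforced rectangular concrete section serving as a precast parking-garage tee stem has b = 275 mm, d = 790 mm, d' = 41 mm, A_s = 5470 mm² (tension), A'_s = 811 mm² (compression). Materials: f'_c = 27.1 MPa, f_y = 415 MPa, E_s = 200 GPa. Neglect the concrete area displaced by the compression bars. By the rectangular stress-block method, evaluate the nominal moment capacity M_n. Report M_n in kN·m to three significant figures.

Assume both tension and compression steel yield.
Net tension couple steel: A_s − A'_s = 4659 mm².
a = (A_s − A'_s) f_y / (0.85 f'_c b) = 1933485/(0.85 × 27.1 × 275) = 305.22 mm.
c = a/β₁ = 305.22/0.85 = 359.08 mm; ε'_s = 0.003(c − d')/c = 0.0027 ≥ f_y/E_s = 0.0021, so compression steel does yield.
M_n = (A_s − A'_s) f_y (d − a/2) + A'_s f_y (d − d') = [1933485 × (790 − 152.61) + 336565 × (790 − 41)] × 10⁻⁶ = 1232.38 + 252.09 = 1484.47 kN·m.

M_n ≈ 1480 kN·m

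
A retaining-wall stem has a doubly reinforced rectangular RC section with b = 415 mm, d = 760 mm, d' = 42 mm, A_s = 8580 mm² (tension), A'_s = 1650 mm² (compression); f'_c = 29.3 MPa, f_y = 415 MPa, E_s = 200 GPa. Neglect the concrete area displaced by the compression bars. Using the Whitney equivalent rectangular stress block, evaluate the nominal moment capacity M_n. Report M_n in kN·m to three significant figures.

M_n ≈ 2280 kN·m

Assume both tension and compression steel yield.
Net tension couple steel: A_s − A'_s = 6930 mm².
a = (A_s − A'_s) f_y / (0.85 f'_c b) = 2875950/(0.85 × 29.3 × 415) = 278.26 mm.
c = a/β₁ = 278.26/0.841 = 330.87 mm; ε'_s = 0.003(c − d')/c = 0.0026 ≥ f_y/E_s = 0.0021, so compression steel does yield.
M_n = (A_s − A'_s) f_y (d − a/2) + A'_s f_y (d − d') = [2875950 × (760 − 139.13) + 684750 × (760 − 42)] × 10⁻⁶ = 1785.59 + 491.65 = 2277.24 kN·m.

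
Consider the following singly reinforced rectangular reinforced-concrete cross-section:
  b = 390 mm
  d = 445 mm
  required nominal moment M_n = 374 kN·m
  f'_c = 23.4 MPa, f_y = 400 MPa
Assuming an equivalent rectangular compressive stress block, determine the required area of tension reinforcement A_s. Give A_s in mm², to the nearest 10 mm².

A_s ≈ 2450 mm²

With M_n = 0.85 f'_c a b (d − a/2), solve the quadratic for a:
a = d − √(d² − 2M_n/(0.85 f'_c b)) = 445 − √(445² − 2 × 374×10⁶/(0.85 × 23.4 × 390)) = 126.26 mm.
A_s = 0.85 f'_c a b / f_y = 0.85 × 23.4 × 126.26 × 390 / 400 = 2448.5 mm².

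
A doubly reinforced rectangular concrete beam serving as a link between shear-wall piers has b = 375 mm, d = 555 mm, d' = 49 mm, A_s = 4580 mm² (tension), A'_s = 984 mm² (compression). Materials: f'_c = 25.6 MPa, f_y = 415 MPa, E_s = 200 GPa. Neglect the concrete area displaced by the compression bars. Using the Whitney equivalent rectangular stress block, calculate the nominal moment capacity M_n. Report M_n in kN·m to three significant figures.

M_n ≈ 898 kN·m

Assume both tension and compression steel yield.
Net tension couple steel: A_s − A'_s = 3596 mm².
a = (A_s − A'_s) f_y / (0.85 f'_c b) = 1492340/(0.85 × 25.6 × 375) = 182.88 mm.
c = a/β₁ = 182.88/0.85 = 215.15 mm; ε'_s = 0.003(c − d')/c = 0.0023 ≥ f_y/E_s = 0.0021, so compression steel does yield.
M_n = (A_s − A'_s) f_y (d − a/2) + A'_s f_y (d − d') = [1492340 × (555 − 91.44) + 408360 × (555 − 49)] × 10⁻⁶ = 691.79 + 206.63 = 898.42 kN·m.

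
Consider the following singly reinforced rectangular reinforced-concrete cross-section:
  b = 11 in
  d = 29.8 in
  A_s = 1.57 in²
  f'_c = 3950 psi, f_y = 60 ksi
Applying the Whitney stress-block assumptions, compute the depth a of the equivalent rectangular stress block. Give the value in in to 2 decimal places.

a ≈ 2.55 in

T = A_s f_y = 1.57 × 60 = 94.2 kips.
a = T/(0.85 f'_c b) = 94.2/(0.85 × 3.95 × 11) = 2.55 in.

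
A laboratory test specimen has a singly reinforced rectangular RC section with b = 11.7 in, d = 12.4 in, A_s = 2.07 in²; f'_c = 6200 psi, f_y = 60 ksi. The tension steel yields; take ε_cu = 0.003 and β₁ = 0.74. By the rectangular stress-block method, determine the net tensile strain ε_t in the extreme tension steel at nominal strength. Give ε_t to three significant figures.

ε_t ≈ 0.0107

a = A_s f_y/(0.85 f'_c b) = 2.014 in.
β₁ = 0.74, so c = a/β₁ = 2.014/0.74 = 2.722 in.
From the linear strain diagram with ε_cu = 0.003: ε_t = 0.003 (d − c)/c = 0.003 × (12.4 − 2.722)/2.722 = 0.0107.
Since ε_t ≥ 0.005, the section is tension-controlled.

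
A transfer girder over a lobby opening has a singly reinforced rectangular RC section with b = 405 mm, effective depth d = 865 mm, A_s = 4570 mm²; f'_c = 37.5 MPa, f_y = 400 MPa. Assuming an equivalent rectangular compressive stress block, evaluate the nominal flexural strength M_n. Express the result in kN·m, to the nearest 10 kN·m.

T = A_s f_y = 4570 × 400 = 1828000 N = 1828 kN.
From C = T: a = T/(0.85 f'_c b) = 1828000/(0.85 × 37.5 × 405) = 141.60 mm.
M_n = T(d − a/2) = 1828 kN × (865 − 70.8) mm = 1451.80 kN·m.

M_n ≈ 1450 kN·m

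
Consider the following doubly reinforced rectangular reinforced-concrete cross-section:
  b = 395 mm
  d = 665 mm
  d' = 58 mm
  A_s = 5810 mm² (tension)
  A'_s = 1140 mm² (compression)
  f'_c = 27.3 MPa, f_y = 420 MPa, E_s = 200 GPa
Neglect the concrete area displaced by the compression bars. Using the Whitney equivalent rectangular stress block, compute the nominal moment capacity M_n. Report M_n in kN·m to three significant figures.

M_n ≈ 1390 kN·m

Assume both tension and compression steel yield.
Net tension couple steel: A_s − A'_s = 4670 mm².
a = (A_s − A'_s) f_y / (0.85 f'_c b) = 1961400/(0.85 × 27.3 × 395) = 213.99 mm.
c = a/β₁ = 213.99/0.85 = 251.75 mm; ε'_s = 0.003(c − d')/c = 0.0023 ≥ f_y/E_s = 0.0021, so compression steel does yield.
M_n = (A_s − A'_s) f_y (d − a/2) + A'_s f_y (d − d') = [1961400 × (665 − 106.995) + 478800 × (665 − 58)] × 10⁻⁶ = 1094.47 + 290.63 = 1385.10 kN·m.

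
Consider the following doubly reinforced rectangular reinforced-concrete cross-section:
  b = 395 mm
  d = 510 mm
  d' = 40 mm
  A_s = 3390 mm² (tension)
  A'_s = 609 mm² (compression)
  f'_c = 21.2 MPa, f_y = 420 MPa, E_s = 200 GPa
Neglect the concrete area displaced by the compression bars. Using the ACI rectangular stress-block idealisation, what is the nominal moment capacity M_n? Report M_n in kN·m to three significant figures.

Assume both tension and compression steel yield.
Net tension couple steel: A_s − A'_s = 2781 mm².
a = (A_s − A'_s) f_y / (0.85 f'_c b) = 1168020/(0.85 × 21.2 × 395) = 164.10 mm.
c = a/β₁ = 164.10/0.85 = 193.06 mm; ε'_s = 0.003(c − d')/c = 0.0024 ≥ f_y/E_s = 0.0021, so compression steel does yield.
M_n = (A_s − A'_s) f_y (d − a/2) + A'_s f_y (d − d') = [1168020 × (510 − 82.05) + 255780 × (510 − 40)] × 10⁻⁶ = 499.85 + 120.22 = 620.07 kN·m.

M_n ≈ 620 kN·m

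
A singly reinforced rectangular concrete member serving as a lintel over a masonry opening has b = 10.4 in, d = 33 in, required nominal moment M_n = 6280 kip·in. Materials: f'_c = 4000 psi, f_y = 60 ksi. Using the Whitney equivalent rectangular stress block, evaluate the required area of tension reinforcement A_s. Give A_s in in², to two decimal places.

A_s ≈ 3.48 in²

From M_n = 0.85 f'_c a b (d − a/2):
a = d − √(d² − 2M_n/(0.85 f'_c b)) = 33 − √(33² − 2 × 6280/(0.85 × 4 × 10.4)) = 5.911 in.
A_s = 0.85 f'_c a b / f_y = 0.85 × 4 × 5.911 × 10.4 / 60 = 3.484 in².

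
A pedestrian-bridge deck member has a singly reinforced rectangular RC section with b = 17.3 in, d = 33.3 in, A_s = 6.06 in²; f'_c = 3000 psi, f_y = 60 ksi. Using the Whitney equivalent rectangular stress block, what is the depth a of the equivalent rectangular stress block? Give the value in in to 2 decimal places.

T = A_s f_y = 6.06 × 60 = 363.6 kips.
a = T/(0.85 f'_c b) = 363.6/(0.85 × 3 × 17.3) = 8.24 in.

a ≈ 8.24 in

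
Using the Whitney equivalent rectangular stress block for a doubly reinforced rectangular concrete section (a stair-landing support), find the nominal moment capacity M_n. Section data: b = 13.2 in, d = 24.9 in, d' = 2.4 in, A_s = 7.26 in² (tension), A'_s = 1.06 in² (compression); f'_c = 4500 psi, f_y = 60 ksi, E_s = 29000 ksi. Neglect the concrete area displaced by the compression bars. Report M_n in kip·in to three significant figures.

M_n ≈ 9320 kip·in

Assume both steels yield.
a = (A_s − A'_s) f_y/(0.85 f'_c b) = (7.26 − 1.06) × 60/(0.85 × 4.5 × 13.2) = 7.368 in.
c = a/β₁ = 7.368/0.825 = 8.931 in; ε'_s = 0.003(c − d')/c = 0.0022 ≥ ε_y = 0.0021, so the compression steel yields.
M_n = (A_s − A'_s) f_y (d − a/2) + A'_s f_y (d − d') = 372 × (24.9 − 3.684) + 63.6 × (24.9 − 2.4) = 7892.4 + 1431.0 = 9323.4 kip·in.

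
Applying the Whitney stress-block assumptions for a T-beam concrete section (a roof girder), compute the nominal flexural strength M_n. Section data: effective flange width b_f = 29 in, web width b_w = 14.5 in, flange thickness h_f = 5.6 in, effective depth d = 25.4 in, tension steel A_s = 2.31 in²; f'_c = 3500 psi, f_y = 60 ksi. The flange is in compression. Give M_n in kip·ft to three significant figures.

Tension: T = A_s f_y = 2.31 × 60 = 138.6 kips.
Try a within the flange: a = T/(0.85 f'_c b_f) = 138.6/(0.85 × 3.5 × 29) = 1.606 in.
Since a = 1.606 ≤ h_f = 5.6 in, the stress block lies entirely in the flange; analyse as a rectangular beam of width b_f.
M_n = T(d − a/2) = 138.6 × (25.4 − 0.803) = 3409.1 kip·in.
M_n = 3409.1/12 = 284.09 kip·ft.

M_n ≈ 284 kip·ft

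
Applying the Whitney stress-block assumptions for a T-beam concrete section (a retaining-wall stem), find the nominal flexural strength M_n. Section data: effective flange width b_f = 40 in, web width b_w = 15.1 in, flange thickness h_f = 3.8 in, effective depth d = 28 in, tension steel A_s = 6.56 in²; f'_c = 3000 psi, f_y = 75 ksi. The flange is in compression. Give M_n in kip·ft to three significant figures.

Tension: T = A_s f_y = 6.56 × 75 = 492 kips.
Try a within the flange: a = T/(0.85 f'_c b_f) = 492/(0.85 × 3 × 40) = 4.824 in.
a = 4.824 > h_f = 3.8 in: the block extends into the web. Split into flange-overhang and web parts.
C_f = 0.85 f'_c (b_f − b_w) h_f = 0.85 × 3 × (40 − 15.1) × 3.8 = 241.3 kips.
Remaining web compression depth: a_w = (T − C_f)/(0.85 f'_c b_w) = (492 − 241.3)/(0.85 × 3 × 15.1) = 6.511 in.
M_n = C_f(d − h_f/2) + (T − C_f)(d − a_w/2) = 241.3 × (28 − 1.9) + 250.7 × (28 − 3.2555) = 6297.9 + 6203.4 = 12501.3 kip·in.
M_n = 12501.3/12 = 1041.78 kip·ft.

M_n ≈ 1040 kip·ft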